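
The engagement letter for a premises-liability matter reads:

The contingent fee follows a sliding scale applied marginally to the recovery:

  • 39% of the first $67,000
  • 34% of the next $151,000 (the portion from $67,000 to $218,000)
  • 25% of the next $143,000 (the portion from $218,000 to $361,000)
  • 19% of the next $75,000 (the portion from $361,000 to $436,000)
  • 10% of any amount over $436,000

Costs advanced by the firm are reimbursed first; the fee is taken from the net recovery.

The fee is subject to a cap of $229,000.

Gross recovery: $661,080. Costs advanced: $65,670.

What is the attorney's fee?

$143,411.00

Fee base (net of costs): $661,080 − $65,670 = $595,410
First $67,000 at 39% = $26,130.00
Next $151,000 at 34% = $51,340.00
Next $143,000 at 25% = $35,750.00
Next $75,000 at 19% = $14,250.00
Remaining $159,410 at 10% = $15,941.00
Fee: $26,130.00 + $51,340.00 + $35,750.00 + $14,250.00 + $15,941.00 = $143,411.00
$143,411.00 is under the $229,000 cap.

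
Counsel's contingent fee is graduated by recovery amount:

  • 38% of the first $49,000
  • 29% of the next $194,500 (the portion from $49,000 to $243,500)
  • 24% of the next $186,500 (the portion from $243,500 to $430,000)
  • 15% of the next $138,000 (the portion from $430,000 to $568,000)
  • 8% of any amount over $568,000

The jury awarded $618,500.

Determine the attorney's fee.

First $49,000 at 38% = $18,620.00
Next $194,500 at 29% = $56,405.00
Next $186,500 at 24% = $44,760.00
Next $138,000 at 15% = $20,700.00
Remaining $50,500 at 8% = $4,040.00
Fee: $18,620.00 + $56,405.00 + $44,760.00 + $20,700.00 + $4,040.00 = $144,525.00

$144,525.00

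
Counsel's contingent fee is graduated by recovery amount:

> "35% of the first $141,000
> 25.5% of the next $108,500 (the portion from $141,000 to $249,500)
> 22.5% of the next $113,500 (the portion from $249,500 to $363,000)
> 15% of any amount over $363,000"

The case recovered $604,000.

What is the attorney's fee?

$138,705.00

First $141,000 at 35% = $49,350.00
Next $108,500 at 25.5% = $27,667.50
Next $113,500 at 22.5% = $25,537.50
Remaining $241,000 at 15% = $36,150.00
Fee: $49,350.00 + $27,667.50 + $25,537.50 + $36,150.00 = $138,705.00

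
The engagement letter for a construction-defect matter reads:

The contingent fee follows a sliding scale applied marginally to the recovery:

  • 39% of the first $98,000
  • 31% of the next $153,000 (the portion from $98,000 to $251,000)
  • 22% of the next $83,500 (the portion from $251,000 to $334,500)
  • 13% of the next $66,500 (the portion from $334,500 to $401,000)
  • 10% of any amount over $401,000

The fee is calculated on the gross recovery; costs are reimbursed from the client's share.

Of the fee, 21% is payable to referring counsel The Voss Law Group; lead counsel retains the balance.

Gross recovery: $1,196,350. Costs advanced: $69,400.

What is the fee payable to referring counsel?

$40,362.00

Fee base is the gross recovery, $1,196,350; costs are reimbursed separately.
First $98,000 at 39% = $38,220.00
Next $153,000 at 31% = $47,430.00
Next $83,500 at 22% = $18,370.00
Next $66,500 at 13% = $8,645.00
Remaining $795,350 at 10% = $79,535.00
Fee: $38,220.00 + $47,430.00 + $18,370.00 + $8,645.00 + $79,535.00 = $192,200.00
Referral share: 21% of $192,200.00 = $40,362.00; lead counsel retains $192,200.00 − $40,362.00 = $151,838.00.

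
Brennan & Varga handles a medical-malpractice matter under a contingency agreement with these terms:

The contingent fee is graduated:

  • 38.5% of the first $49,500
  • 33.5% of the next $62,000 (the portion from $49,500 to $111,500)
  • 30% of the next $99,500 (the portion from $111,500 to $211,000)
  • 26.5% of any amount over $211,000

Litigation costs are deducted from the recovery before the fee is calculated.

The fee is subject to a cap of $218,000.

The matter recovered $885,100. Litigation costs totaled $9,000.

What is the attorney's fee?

Fee base (net of costs): $885,100 − $9,000 = $876,100
First $49,500 at 38.5% = $19,057.50
Next $62,000 at 33.5% = $20,770.00
Next $99,500 at 30% = $29,850.00
Remaining $665,100 at 26.5% = $176,251.50
Fee: $19,057.50 + $20,770.00 + $29,850.00 + $176,251.50 = $245,929.00
$245,929.00 exceeds the $218,000 cap, so the fee is capped at $218,000.00.

$218,000.00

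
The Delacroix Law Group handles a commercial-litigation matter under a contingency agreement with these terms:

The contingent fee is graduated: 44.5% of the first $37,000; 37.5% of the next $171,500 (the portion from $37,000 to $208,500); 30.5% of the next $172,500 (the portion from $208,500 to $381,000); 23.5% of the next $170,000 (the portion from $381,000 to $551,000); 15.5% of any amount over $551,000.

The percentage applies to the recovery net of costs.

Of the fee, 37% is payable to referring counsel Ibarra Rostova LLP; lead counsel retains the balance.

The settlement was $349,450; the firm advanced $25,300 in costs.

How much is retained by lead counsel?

$73,111.97

Fee base (net of costs): $349,450 − $25,300 = $324,150
First $37,000 at 44.5% = $16,465.00
Next $171,500 at 37.5% = $64,312.50
Remaining $115,650 at 30.5% = $35,273.25
Fee: $16,465.00 + $64,312.50 + $35,273.25 = $116,050.75
Referral share: 37% of $116,050.75 = $42,938.78; lead counsel retains $116,050.75 − $42,938.78 = $73,111.97.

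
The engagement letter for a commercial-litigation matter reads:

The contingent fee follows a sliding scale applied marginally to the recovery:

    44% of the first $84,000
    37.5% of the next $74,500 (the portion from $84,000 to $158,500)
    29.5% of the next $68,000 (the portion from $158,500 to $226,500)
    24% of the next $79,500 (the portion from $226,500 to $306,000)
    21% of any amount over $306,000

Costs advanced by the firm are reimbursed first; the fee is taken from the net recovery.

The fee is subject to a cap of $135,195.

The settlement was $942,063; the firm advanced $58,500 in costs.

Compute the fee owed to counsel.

Fee base (net of costs): $942,063 − $58,500 = $883,563
First $84,000 at 44% = $36,960.00
Next $74,500 at 37.5% = $27,937.50
Next $68,000 at 29.5% = $20,060.00
Next $79,500 at 24% = $19,080.00
Remaining $577,563 at 21% = $121,288.23
Fee: $36,960.00 + $27,937.50 + $20,060.00 + $19,080.00 + $121,288.23 = $225,325.73
$225,325.73 exceeds the $135,195 cap, so the fee is capped at $135,195.00.

$135,195.00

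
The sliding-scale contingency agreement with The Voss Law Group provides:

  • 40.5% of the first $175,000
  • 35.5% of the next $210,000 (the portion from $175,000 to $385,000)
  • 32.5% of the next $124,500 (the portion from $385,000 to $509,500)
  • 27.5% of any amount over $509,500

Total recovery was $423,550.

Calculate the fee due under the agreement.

First $175,000 at 40.5% = $70,875.00
Next $210,000 at 35.5% = $74,550.00
Remaining $38,550 at 32.5% = $12,528.75
Fee: $70,875.00 + $74,550.00 + $12,528.75 = $157,953.75

$157,953.75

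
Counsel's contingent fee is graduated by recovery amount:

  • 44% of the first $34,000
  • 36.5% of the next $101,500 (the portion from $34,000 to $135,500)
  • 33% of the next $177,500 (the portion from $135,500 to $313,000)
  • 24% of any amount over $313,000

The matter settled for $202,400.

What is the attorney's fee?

First $34,000 at 44% = $14,960.00
Next $101,500 at 36.5% = $37,047.50
Remaining $66,900 at 33% = $22,077.00
Fee: $14,960.00 + $37,047.50 + $22,077.00 = $74,084.50

$74,084.50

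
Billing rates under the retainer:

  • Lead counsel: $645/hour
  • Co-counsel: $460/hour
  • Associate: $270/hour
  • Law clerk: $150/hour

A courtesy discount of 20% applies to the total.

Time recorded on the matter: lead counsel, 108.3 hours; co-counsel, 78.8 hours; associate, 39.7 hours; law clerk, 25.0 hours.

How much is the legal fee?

Lead counsel: 108.3 × $645 = $69,853.50
Co-counsel: 78.8 × $460 = $36,248.00
Associate: 39.7 × $270 = $10,719.00
Law clerk: 25.0 × $150 = $3,750.00
Subtotal: $120,570.50
Less 20% discount: −$24,114.10
Total: $120,570.50 − $24,114.10 = $96,456.40

$96,456.40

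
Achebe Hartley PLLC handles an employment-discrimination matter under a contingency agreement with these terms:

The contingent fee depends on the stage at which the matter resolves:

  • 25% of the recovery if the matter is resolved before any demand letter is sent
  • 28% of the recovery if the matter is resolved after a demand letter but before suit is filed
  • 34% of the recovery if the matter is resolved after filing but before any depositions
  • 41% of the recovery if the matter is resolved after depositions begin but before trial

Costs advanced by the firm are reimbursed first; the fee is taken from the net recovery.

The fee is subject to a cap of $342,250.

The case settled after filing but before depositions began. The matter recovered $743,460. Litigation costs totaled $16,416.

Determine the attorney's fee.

Fee base (net of costs): $743,460 − $16,416 = $727,044
The matter settled after filing but before depositions began, so the 34% rate applies.
$727,044 × 34% = $247,194.96
$247,194.96 is under the $342,250 cap.

$247,194.96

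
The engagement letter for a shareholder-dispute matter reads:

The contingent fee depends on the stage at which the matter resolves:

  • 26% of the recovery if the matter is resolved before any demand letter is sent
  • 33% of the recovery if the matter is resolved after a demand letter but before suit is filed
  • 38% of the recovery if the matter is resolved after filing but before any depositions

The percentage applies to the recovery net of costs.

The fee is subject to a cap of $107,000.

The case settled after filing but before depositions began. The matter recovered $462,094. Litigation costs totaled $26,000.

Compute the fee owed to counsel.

Fee base (net of costs): $462,094 − $26,000 = $436,094
The matter settled after filing but before depositions began, so the 38% rate applies.
$436,094 × 38% = $165,715.72
$165,715.72 exceeds the $107,000 cap, so the fee is capped at $107,000.00.

$107,000.00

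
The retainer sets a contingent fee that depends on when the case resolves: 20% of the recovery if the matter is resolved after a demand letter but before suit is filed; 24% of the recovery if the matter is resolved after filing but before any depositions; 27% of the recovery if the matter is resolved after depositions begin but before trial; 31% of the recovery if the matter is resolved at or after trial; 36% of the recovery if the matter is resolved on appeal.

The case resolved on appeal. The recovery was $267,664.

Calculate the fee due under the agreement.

The matter resolved on appeal, so the 36% rate applies.
$267,664 × 36% = $96,359.04

$96,359.04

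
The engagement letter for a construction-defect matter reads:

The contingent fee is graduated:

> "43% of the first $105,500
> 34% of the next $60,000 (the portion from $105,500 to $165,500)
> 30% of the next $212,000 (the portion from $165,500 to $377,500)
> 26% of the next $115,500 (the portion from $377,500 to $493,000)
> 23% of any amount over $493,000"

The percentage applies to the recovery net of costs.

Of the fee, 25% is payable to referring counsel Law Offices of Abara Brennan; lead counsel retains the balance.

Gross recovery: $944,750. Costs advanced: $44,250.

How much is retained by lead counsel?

Fee base (net of costs): $944,750 − $44,250 = $900,500
First $105,500 at 43% = $45,365.00
Next $60,000 at 34% = $20,400.00
Next $212,000 at 30% = $63,600.00
Next $115,500 at 26% = $30,030.00
Remaining $407,500 at 23% = $93,725.00
Fee: $45,365.00 + $20,400.00 + $63,600.00 + $30,030.00 + $93,725.00 = $253,120.00
Referral share: 25% of $253,120.00 = $63,280.00; lead counsel retains $253,120.00 − $63,280.00 = $189,840.00.

$189,840.00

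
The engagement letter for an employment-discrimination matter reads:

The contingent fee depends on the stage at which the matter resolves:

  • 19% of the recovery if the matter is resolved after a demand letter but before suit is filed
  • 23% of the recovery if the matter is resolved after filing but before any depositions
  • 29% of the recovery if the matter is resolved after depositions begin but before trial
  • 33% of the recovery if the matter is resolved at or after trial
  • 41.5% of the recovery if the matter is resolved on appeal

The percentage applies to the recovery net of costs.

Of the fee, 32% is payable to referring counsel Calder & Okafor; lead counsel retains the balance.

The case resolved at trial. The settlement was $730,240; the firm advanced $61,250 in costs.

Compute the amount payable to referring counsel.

Fee base (net of costs): $730,240 − $61,250 = $668,990
The matter resolved at trial, so the 33% rate applies.
$668,990 × 33% = $220,766.70
Referral share: 32% of $220,766.70 = $70,645.34; lead counsel retains $220,766.70 − $70,645.34 = $150,121.36.

$70,645.34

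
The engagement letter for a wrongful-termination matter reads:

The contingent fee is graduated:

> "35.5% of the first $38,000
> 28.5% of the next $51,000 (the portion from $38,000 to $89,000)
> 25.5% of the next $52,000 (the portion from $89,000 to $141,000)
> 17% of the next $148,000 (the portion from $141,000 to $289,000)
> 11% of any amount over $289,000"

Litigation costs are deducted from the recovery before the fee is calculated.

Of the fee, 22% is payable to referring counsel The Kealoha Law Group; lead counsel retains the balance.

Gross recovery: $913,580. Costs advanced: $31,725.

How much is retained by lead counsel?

$102,694.06

Fee base (net of costs): $913,580 − $31,725 = $881,855
First $38,000 at 35.5% = $13,490.00
Next $51,000 at 28.5% = $14,535.00
Next $52,000 at 25.5% = $13,260.00
Next $148,000 at 17% = $25,160.00
Remaining $592,855 at 11% = $65,214.05
Fee: $13,490.00 + $14,535.00 + $13,260.00 + $25,160.00 + $65,214.05 = $131,659.05
Referral share: 22% of $131,659.05 = $28,964.99; lead counsel retains $131,659.05 − $28,964.99 = $102,694.06.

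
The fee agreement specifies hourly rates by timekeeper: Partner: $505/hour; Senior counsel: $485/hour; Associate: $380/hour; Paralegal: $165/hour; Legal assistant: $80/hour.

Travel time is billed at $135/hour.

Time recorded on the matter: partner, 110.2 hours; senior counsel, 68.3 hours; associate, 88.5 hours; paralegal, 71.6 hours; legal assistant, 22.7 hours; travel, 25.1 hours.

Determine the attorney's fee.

Partner: 110.2 × $505 = $55,651.00
Senior counsel: 68.3 × $485 = $33,125.50
Associate: 88.5 × $380 = $33,630.00
Paralegal: 71.6 × $165 = $11,814.00
Legal assistant: 22.7 × $80 = $1,816.00
Subtotal: $55,651.00 + $33,125.50 + $33,630.00 + $11,814.00 + $1,816.00 = $136,036.50
Travel: 25.1 × $135 = $3,388.50
Total: $136,036.50 + $3,388.50 = $139,425.00

$139,425.00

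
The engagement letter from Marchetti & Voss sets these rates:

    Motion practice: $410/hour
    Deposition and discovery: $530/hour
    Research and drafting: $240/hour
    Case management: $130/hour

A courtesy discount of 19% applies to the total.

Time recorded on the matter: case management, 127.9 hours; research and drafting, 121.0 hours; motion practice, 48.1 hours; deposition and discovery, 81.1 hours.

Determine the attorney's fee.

Motion practice: 48.1 × $410 = $19,721.00
Deposition and discovery: 81.1 × $530 = $42,983.00
Research and drafting: 121.0 × $240 = $29,040.00
Case management: 127.9 × $130 = $16,627.00
Subtotal: $108,371.00
Less 19% discount: −$20,590.49
Total: $108,371.00 − $20,590.49 = $87,780.51

$87,780.51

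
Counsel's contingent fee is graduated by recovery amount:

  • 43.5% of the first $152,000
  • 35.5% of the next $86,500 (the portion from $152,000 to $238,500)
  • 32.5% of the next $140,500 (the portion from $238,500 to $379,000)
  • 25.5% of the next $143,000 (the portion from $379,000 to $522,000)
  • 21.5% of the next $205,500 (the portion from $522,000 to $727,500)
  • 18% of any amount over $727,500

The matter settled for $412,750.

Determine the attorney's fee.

First $152,000 at 43.5% = $66,120.00
Next $86,500 at 35.5% = $30,707.50
Next $140,500 at 32.5% = $45,662.50
Remaining $33,750 at 25.5% = $8,606.25
Fee: $66,120.00 + $30,707.50 + $45,662.50 + $8,606.25 = $151,096.25

$151,096.25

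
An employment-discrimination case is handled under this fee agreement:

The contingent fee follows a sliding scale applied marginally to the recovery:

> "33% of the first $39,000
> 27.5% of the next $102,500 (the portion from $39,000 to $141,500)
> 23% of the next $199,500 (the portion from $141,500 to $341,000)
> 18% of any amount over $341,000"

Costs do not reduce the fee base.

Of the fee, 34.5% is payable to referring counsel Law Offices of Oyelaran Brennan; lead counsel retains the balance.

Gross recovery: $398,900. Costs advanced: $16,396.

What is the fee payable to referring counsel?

Fee base is the gross recovery, $398,900; costs are reimbursed separately.
First $39,000 at 33% = $12,870.00
Next $102,500 at 27.5% = $28,187.50
Next $199,500 at 23% = $45,885.00
Remaining $57,900 at 18% = $10,422.00
Fee: $12,870.00 + $28,187.50 + $45,885.00 + $10,422.00 = $97,364.50
Referral share: 34.5% of $97,364.50 = $33,590.75; lead counsel retains $97,364.50 − $33,590.75 = $63,773.75.

$33,590.75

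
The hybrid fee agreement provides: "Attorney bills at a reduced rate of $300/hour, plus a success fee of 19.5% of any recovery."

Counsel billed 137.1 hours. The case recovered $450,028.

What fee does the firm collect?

Hourly: 137.1 × $300 = $41,130.00
Success fee: 19.5% of $450,028 = $87,755.46
Total: $41,130.00 + $87,755.46 = $128,885.46

$128,885.46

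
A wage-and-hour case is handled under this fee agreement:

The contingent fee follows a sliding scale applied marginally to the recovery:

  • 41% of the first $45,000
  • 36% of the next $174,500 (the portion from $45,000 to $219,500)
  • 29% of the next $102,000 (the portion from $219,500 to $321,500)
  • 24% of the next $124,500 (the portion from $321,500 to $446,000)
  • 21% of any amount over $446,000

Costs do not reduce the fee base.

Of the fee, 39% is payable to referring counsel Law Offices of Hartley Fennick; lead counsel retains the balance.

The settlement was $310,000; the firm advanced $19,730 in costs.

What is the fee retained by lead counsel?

Fee base is the gross recovery, $310,000; costs are reimbursed separately.
First $45,000 at 41% = $18,450.00
Next $174,500 at 36% = $62,820.00
Remaining $90,500 at 29% = $26,245.00
Fee: $18,450.00 + $62,820.00 + $26,245.00 = $107,515.00
Referral share: 39% of $107,515.00 = $41,930.85; lead counsel retains $107,515.00 − $41,930.85 = $65,584.15.

$65,584.15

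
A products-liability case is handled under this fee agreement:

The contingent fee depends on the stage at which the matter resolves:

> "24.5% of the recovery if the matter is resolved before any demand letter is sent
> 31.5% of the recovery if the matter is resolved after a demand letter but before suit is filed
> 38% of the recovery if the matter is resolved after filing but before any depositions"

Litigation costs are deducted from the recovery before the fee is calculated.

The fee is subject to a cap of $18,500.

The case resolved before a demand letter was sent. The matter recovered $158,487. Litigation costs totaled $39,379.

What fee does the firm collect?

$18,500.00

Fee base (net of costs): $158,487 − $39,379 = $119,108
The matter resolved before a demand letter was sent, so the 24.5% rate applies.
$119,108 × 24.5% = $29,181.46
$29,181.46 exceeds the $18,500 cap, so the fee is capped at $18,500.00.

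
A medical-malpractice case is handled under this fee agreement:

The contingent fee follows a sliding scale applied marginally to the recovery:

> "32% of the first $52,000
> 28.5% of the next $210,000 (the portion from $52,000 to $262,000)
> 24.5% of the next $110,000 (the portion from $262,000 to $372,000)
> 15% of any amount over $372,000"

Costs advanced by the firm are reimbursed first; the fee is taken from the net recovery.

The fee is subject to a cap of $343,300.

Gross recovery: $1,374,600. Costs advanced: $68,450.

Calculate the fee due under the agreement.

Fee base (net of costs): $1,374,600 − $68,450 = $1,306,150
First $52,000 at 32% = $16,640.00
Next $210,000 at 28.5% = $59,850.00
Next $110,000 at 24.5% = $26,950.00
Remaining $934,150 at 15% = $140,122.50
Fee: $16,640.00 + $59,850.00 + $26,950.00 + $140,122.50 = $243,562.50
$243,562.50 is under the $343,300 cap.

$243,562.50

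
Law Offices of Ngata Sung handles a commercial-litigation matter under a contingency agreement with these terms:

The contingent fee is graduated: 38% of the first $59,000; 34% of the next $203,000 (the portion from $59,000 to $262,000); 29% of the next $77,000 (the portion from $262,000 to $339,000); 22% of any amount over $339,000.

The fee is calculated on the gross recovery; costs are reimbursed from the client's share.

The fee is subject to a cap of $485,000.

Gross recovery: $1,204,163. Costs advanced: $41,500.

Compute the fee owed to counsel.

$304,105.86

Fee base is the gross recovery, $1,204,163; costs are reimbursed separately.
First $59,000 at 38% = $22,420.00
Next $203,000 at 34% = $69,020.00
Next $77,000 at 29% = $22,330.00
Remaining $865,163 at 22% = $190,335.86
Fee: $22,420.00 + $69,020.00 + $22,330.00 + $190,335.86 = $304,105.86
$304,105.86 is under the $485,000 cap.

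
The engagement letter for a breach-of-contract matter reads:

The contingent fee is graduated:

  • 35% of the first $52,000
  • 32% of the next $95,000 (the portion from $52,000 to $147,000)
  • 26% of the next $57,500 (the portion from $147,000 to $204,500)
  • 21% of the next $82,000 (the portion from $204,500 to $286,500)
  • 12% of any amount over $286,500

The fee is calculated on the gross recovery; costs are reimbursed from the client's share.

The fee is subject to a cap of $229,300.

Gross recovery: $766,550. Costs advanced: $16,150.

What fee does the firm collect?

$138,376.00

Fee base is the gross recovery, $766,550; costs are reimbursed separately.
First $52,000 at 35% = $18,200.00
Next $95,000 at 32% = $30,400.00
Next $57,500 at 26% = $14,950.00
Next $82,000 at 21% = $17,220.00
Remaining $480,050 at 12% = $57,606.00
Fee: $18,200.00 + $30,400.00 + $14,950.00 + $17,220.00 + $57,606.00 = $138,376.00
$138,376.00 is under the $229,300 cap.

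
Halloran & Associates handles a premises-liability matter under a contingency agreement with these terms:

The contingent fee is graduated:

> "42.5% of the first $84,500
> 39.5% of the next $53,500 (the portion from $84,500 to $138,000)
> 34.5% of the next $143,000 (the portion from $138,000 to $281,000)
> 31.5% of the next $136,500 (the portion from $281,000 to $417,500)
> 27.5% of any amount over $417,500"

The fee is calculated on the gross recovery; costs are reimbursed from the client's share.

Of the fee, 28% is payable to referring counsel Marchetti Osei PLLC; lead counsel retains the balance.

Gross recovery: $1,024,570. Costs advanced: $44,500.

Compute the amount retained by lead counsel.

$227,751.66

Fee base is the gross recovery, $1,024,570; costs are reimbursed separately.
First $84,500 at 42.5% = $35,912.50
Next $53,500 at 39.5% = $21,132.50
Next $143,000 at 34.5% = $49,335.00
Next $136,500 at 31.5% = $42,997.50
Remaining $607,070 at 27.5% = $166,944.25
Fee: $35,912.50 + $21,132.50 + $49,335.00 + $42,997.50 + $166,944.25 = $316,321.75
Referral share: 28% of $316,321.75 = $88,570.09; lead counsel retains $316,321.75 − $88,570.09 = $227,751.66.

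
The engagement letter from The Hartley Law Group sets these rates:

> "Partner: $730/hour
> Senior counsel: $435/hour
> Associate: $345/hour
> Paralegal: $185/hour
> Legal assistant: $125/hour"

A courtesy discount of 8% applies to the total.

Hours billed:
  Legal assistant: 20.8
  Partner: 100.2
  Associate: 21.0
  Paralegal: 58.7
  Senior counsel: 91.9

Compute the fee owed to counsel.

$123,120.84

Partner: 100.2 × $730 = $73,146.00
Senior counsel: 91.9 × $435 = $39,976.50
Associate: 21.0 × $345 = $7,245.00
Paralegal: 58.7 × $185 = $10,859.50
Legal assistant: 20.8 × $125 = $2,600.00
Subtotal: $133,827.00
Less 8% discount: −$10,706.16
Total: $133,827.00 − $10,706.16 = $123,120.84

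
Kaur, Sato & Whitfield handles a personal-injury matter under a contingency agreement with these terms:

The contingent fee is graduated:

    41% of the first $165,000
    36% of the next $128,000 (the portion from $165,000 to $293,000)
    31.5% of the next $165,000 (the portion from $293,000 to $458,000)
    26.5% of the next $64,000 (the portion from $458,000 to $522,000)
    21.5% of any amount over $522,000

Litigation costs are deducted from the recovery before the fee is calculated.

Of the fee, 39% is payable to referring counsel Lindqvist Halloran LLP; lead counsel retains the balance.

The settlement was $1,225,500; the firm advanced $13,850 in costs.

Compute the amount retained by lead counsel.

Fee base (net of costs): $1,225,500 − $13,850 = $1,211,650
First $165,000 at 41% = $67,650.00
Next $128,000 at 36% = $46,080.00
Next $165,000 at 31.5% = $51,975.00
Next $64,000 at 26.5% = $16,960.00
Remaining $689,650 at 21.5% = $148,274.75
Fee: $67,650.00 + $46,080.00 + $51,975.00 + $16,960.00 + $148,274.75 = $330,939.75
Referral share: 39% of $330,939.75 = $129,066.50; lead counsel retains $330,939.75 − $129,066.50 = $201,873.25.

$201,873.25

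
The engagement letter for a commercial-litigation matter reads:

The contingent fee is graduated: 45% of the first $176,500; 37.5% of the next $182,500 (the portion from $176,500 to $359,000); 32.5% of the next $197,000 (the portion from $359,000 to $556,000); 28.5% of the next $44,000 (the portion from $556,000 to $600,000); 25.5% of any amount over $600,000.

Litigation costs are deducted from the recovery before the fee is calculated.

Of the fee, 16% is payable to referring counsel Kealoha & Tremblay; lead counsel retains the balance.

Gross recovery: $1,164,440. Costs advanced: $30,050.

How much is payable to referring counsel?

Fee base (net of costs): $1,164,440 − $30,050 = $1,134,390
First $176,500 at 45% = $79,425.00
Next $182,500 at 37.5% = $68,437.50
Next $197,000 at 32.5% = $64,025.00
Next $44,000 at 28.5% = $12,540.00
Remaining $534,390 at 25.5% = $136,269.45
Fee: $79,425.00 + $68,437.50 + $64,025.00 + $12,540.00 + $136,269.45 = $360,696.95
Referral share: 16% of $360,696.95 = $57,711.51; lead counsel retains $360,696.95 − $57,711.51 = $302,985.44.

$57,711.51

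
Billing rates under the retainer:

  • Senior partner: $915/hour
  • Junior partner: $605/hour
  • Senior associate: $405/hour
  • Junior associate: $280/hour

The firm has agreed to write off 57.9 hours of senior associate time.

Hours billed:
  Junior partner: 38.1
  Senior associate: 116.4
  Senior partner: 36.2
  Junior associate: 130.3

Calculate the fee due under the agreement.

Senior partner: 36.2 × $915 = $33,123.00
Junior partner: 38.1 × $605 = $23,050.50
Senior associate: 116.4 × $405 = $47,142.00
Junior associate: 130.3 × $280 = $36,484.00
Subtotal: $139,799.50
Write-off: 57.9 × $405 = $23,449.50
Total: $139,799.50 − $23,449.50 = $116,350.00

$116,350.00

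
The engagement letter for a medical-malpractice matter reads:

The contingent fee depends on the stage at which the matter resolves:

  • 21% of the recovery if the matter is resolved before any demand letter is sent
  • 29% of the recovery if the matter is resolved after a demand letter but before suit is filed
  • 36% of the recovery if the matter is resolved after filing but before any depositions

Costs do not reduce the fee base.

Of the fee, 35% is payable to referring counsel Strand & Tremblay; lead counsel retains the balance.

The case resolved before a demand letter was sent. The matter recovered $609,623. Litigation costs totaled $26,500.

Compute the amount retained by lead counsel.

Fee base is the gross recovery, $609,623; costs are reimbursed separately.
The matter resolved before a demand letter was sent, so the 21% rate applies.
$609,623 × 21% = $128,020.83
Referral share: 35% of $128,020.83 = $44,807.29; lead counsel retains $128,020.83 − $44,807.29 = $83,213.54.

$83,213.54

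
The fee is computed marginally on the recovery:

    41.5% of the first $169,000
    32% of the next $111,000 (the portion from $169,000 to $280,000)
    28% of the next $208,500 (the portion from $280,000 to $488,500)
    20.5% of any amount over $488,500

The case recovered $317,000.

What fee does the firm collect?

$116,015.00

First $169,000 at 41.5% = $70,135.00
Next $111,000 at 32% = $35,520.00
Remaining $37,000 at 28% = $10,360.00
Fee: $70,135.00 + $35,520.00 + $10,360.00 = $116,015.00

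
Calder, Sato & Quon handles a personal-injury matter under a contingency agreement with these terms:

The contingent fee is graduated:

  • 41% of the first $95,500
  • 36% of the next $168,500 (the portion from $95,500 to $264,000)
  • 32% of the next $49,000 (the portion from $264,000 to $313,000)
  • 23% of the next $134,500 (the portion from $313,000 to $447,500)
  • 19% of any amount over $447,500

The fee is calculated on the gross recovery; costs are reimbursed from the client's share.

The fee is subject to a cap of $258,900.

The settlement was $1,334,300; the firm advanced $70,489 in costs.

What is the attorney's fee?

$258,900.00

Fee base is the gross recovery, $1,334,300; costs are reimbursed separately.
First $95,500 at 41% = $39,155.00
Next $168,500 at 36% = $60,660.00
Next $49,000 at 32% = $15,680.00
Next $134,500 at 23% = $30,935.00
Remaining $886,800 at 19% = $168,492.00
Fee: $39,155.00 + $60,660.00 + $15,680.00 + $30,935.00 + $168,492.00 = $314,922.00
$314,922.00 exceeds the $258,900 cap, so the fee is capped at $258,900.00.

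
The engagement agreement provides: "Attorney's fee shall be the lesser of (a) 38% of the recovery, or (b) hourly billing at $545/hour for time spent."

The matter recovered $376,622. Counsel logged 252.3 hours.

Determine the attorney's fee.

(a) 38% of $376,622 = $143,116.36
(b) 252.3 × $545 = $137,503.50
The lesser is (b): $137,503.50.

$137,503.50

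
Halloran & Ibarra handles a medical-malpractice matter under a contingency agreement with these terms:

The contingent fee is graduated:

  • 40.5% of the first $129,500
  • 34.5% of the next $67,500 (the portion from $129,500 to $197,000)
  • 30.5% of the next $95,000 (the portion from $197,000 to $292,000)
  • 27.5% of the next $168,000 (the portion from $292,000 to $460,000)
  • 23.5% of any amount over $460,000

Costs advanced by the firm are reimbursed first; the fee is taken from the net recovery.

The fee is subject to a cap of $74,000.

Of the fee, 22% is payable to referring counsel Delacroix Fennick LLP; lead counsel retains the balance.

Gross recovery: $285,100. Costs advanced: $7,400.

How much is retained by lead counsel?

Fee base (net of costs): $285,100 − $7,400 = $277,700
First $129,500 at 40.5% = $52,447.50
Next $67,500 at 34.5% = $23,287.50
Remaining $80,700 at 30.5% = $24,613.50
Fee: $52,447.50 + $23,287.50 + $24,613.50 = $100,348.50
$100,348.50 exceeds the $74,000 cap, so the fee is capped at $74,000.00.
Referral share: 22% of $74,000.00 = $16,280.00; lead counsel retains $74,000.00 − $16,280.00 = $57,720.00.

$57,720.00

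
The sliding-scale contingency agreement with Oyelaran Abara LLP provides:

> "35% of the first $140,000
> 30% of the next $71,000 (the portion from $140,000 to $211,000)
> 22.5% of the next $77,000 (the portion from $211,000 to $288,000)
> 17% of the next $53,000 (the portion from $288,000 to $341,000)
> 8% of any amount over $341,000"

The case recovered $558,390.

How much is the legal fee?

$114,026.20

First $140,000 at 35% = $49,000.00
Next $71,000 at 30% = $21,300.00
Next $77,000 at 22.5% = $17,325.00
Next $53,000 at 17% = $9,010.00
Remaining $217,390 at 8% = $17,391.20
Fee: $49,000.00 + $21,300.00 + $17,325.00 + $9,010.00 + $17,391.20 = $114,026.20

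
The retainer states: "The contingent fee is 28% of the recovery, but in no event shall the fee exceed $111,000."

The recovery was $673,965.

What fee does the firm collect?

$111,000.00

28% of $673,965 = $188,710.20
That exceeds the $111,000 cap, so the fee is capped at $111,000.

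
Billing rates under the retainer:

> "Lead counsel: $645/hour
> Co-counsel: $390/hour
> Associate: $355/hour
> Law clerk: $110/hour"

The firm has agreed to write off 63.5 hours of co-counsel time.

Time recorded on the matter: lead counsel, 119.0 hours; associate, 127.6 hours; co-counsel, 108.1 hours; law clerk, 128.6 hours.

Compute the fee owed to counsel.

Lead counsel: 119.0 × $645 = $76,755.00
Co-counsel: 108.1 × $390 = $42,159.00
Associate: 127.6 × $355 = $45,298.00
Law clerk: 128.6 × $110 = $14,146.00
Subtotal: $178,358.00
Write-off: 63.5 × $390 = $24,765.00
Total: $178,358.00 − $24,765.00 = $153,593.00

$153,593.00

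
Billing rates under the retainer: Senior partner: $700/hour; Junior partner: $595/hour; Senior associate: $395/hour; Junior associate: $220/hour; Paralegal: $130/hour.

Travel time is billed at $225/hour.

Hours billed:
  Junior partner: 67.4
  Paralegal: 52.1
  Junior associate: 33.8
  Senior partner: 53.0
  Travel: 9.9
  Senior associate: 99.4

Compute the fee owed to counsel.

$132,902.50

Senior partner: 53.0 × $700 = $37,100.00
Junior partner: 67.4 × $595 = $40,103.00
Senior associate: 99.4 × $395 = $39,263.00
Junior associate: 33.8 × $220 = $7,436.00
Paralegal: 52.1 × $130 = $6,773.00
Subtotal: $37,100.00 + $40,103.00 + $39,263.00 + $7,436.00 + $6,773.00 = $130,675.00
Travel: 9.9 × $225 = $2,227.50
Total: $130,675.00 + $2,227.50 = $132,902.50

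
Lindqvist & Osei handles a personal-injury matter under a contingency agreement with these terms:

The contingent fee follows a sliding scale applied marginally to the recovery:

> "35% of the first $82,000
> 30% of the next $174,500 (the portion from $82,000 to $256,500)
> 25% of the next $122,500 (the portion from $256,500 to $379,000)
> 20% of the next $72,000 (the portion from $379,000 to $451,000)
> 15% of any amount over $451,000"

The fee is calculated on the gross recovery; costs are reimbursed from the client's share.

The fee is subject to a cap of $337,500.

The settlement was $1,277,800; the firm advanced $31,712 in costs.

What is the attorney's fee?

Fee base is the gross recovery, $1,277,800; costs are reimbursed separately.
First $82,000 at 35% = $28,700.00
Next $174,500 at 30% = $52,350.00
Next $122,500 at 25% = $30,625.00
Next $72,000 at 20% = $14,400.00
Remaining $826,800 at 15% = $124,020.00
Fee: $28,700.00 + $52,350.00 + $30,625.00 + $14,400.00 + $124,020.00 = $250,095.00
$250,095.00 is under the $337,500 cap.

$250,095.00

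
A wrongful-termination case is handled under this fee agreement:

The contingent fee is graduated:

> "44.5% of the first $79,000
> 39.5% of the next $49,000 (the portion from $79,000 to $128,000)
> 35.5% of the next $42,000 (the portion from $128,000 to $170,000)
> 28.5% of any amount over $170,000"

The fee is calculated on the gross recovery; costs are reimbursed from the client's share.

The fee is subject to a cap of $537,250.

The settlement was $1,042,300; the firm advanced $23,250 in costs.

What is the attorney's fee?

$318,025.50

Fee base is the gross recovery, $1,042,300; costs are reimbursed separately.
First $79,000 at 44.5% = $35,155.00
Next $49,000 at 39.5% = $19,355.00
Next $42,000 at 35.5% = $14,910.00
Remaining $872,300 at 28.5% = $248,605.50
Fee: $35,155.00 + $19,355.00 + $14,910.00 + $248,605.50 = $318,025.50
$318,025.50 is under the $537,250 cap.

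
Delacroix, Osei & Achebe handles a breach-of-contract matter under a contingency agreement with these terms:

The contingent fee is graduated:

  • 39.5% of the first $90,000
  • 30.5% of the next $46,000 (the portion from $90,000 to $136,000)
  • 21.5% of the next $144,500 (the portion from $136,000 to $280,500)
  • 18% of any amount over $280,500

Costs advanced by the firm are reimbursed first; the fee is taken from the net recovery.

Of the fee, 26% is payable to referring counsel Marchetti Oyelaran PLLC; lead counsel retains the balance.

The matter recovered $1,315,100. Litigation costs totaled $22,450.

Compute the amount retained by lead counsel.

$194,497.53

Fee base (net of costs): $1,315,100 − $22,450 = $1,292,650
First $90,000 at 39.5% = $35,550.00
Next $46,000 at 30.5% = $14,030.00
Next $144,500 at 21.5% = $31,067.50
Remaining $1,012,150 at 18% = $182,187.00
Fee: $35,550.00 + $14,030.00 + $31,067.50 + $182,187.00 = $262,834.50
Referral share: 26% of $262,834.50 = $68,336.97; lead counsel retains $262,834.50 − $68,336.97 = $194,497.53.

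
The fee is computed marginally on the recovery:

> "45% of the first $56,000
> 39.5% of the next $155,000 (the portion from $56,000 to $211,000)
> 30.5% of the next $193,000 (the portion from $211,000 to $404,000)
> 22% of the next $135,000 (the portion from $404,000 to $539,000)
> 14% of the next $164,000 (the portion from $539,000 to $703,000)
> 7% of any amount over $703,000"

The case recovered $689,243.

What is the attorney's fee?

$196,024.02

First $56,000 at 45% = $25,200.00
Next $155,000 at 39.5% = $61,225.00
Next $193,000 at 30.5% = $58,865.00
Next $135,000 at 22% = $29,700.00
Remaining $150,243 at 14% = $21,034.02
Fee: $25,200.00 + $61,225.00 + $58,865.00 + $29,700.00 + $21,034.02 = $196,024.02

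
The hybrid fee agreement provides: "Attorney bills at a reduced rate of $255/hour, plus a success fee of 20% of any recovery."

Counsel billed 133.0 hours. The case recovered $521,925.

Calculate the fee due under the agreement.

$138,300.00

Hourly: 133.0 × $255 = $33,915.00
Success fee: 20% of $521,925 = $104,385.00
Total: $33,915.00 + $104,385.00 = $138,300.00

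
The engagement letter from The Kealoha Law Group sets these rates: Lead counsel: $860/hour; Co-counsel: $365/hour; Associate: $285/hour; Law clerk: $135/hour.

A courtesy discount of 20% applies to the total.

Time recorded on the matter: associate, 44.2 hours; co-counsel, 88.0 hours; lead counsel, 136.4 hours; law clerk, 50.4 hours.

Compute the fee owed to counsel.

$135,060.00

Lead counsel: 136.4 × $860 = $117,304.00
Co-counsel: 88.0 × $365 = $32,120.00
Associate: 44.2 × $285 = $12,597.00
Law clerk: 50.4 × $135 = $6,804.00
Subtotal: $168,825.00
Less 20% discount: −$33,765.00
Total: $168,825.00 − $33,765.00 = $135,060.00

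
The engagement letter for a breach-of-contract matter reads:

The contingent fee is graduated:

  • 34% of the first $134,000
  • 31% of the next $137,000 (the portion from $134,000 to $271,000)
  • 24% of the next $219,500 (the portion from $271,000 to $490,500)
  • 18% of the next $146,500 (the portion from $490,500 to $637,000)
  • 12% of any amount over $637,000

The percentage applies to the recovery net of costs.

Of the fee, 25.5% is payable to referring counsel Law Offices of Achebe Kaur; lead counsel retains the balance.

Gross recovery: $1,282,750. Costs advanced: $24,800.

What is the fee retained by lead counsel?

Fee base (net of costs): $1,282,750 − $24,800 = $1,257,950
First $134,000 at 34% = $45,560.00
Next $137,000 at 31% = $42,470.00
Next $219,500 at 24% = $52,680.00
Next $146,500 at 18% = $26,370.00
Remaining $620,950 at 12% = $74,514.00
Fee: $45,560.00 + $42,470.00 + $52,680.00 + $26,370.00 + $74,514.00 = $241,594.00
Referral share: 25.5% of $241,594.00 = $61,606.47; lead counsel retains $241,594.00 − $61,606.47 = $179,987.53.

$179,987.53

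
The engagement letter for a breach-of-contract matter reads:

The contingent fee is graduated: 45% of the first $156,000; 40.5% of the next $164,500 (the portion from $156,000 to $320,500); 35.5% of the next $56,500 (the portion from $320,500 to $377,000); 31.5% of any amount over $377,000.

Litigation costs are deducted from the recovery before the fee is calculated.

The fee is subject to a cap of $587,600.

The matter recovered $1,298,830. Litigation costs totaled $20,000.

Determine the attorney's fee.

$440,956.45

Fee base (net of costs): $1,298,830 − $20,000 = $1,278,830
First $156,000 at 45% = $70,200.00
Next $164,500 at 40.5% = $66,622.50
Next $56,500 at 35.5% = $20,057.50
Remaining $901,830 at 31.5% = $284,076.45
Fee: $70,200.00 + $66,622.50 + $20,057.50 + $284,076.45 = $440,956.45
$440,956.45 is under the $587,600 cap.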